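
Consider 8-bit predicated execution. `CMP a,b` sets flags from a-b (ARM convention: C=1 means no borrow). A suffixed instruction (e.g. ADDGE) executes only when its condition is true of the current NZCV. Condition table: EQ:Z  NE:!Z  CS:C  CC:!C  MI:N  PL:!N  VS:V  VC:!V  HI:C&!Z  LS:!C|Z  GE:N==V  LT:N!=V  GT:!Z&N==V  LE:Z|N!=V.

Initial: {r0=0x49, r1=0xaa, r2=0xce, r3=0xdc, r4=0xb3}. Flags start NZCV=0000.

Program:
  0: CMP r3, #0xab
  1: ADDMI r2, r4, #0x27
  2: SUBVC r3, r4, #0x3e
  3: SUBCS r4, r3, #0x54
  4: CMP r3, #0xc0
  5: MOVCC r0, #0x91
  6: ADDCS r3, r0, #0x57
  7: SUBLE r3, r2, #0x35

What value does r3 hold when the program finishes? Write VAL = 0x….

VAL = 0x75

0: ✓ CMP  NZCV=0010
1: · ADDMI
2: ✓ SUBVC  r3←0x75
3: ✓ SUBCS  r4←0x21
4: ✓ CMP  NZCV=1001
5: ✓ MOVCC  r0←0x91
6: · ADDCS
7: · SUBLE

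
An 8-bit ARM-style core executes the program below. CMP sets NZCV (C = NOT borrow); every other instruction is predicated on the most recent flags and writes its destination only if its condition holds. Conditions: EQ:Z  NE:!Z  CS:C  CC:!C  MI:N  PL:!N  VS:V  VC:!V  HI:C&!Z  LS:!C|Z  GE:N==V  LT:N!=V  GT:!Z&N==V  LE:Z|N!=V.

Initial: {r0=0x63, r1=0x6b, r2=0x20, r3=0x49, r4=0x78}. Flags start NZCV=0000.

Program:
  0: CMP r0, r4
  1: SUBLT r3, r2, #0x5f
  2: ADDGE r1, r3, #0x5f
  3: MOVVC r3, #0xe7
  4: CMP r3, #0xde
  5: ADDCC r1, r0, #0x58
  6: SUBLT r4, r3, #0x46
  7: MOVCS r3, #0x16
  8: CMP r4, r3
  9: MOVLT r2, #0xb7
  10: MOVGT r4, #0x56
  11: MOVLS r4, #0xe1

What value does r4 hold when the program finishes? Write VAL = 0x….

VAL = 0x56

[0] flags=1000 → (cmp)
[1] flags=1000 LT?T → r3=0xc1
[2] flags=1000 GE?F → skip
[3] flags=1000 VC?T → r3=0xe7
[4] flags=0010 → (cmp)
[5] flags=0010 CC?F → skip
[6] flags=0010 LT?F → skip
[7] flags=0010 CS?T → r3=0x16
[8] flags=0010 → (cmp)
[9] flags=0010 LT?F → skip
[10] flags=0010 GT?T → r4=0x56
[11] flags=0010 LS?F → skip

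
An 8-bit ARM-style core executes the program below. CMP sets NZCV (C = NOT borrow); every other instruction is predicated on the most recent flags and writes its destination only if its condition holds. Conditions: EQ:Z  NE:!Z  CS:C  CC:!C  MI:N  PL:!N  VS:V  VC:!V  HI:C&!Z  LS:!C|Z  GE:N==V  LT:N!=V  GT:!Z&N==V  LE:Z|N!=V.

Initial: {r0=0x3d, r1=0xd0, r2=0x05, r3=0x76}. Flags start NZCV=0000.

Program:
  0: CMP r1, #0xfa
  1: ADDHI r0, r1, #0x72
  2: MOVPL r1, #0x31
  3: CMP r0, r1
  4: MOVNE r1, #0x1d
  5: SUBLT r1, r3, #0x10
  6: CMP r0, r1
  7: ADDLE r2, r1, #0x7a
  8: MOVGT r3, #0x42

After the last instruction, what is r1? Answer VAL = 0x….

[0] flags=1000 → (cmp)
[1] flags=1000 HI?F → skip
[2] flags=1000 PL?F → skip
[3] flags=0000 → (cmp)
[4] flags=0000 NE?T → r1=0x1d
[5] flags=0000 LT?F → skip
[6] flags=0010 → (cmp)
[7] flags=0010 LE?F → skip
[8] flags=0010 GT?T → r3=0x42

VAL = 0x1d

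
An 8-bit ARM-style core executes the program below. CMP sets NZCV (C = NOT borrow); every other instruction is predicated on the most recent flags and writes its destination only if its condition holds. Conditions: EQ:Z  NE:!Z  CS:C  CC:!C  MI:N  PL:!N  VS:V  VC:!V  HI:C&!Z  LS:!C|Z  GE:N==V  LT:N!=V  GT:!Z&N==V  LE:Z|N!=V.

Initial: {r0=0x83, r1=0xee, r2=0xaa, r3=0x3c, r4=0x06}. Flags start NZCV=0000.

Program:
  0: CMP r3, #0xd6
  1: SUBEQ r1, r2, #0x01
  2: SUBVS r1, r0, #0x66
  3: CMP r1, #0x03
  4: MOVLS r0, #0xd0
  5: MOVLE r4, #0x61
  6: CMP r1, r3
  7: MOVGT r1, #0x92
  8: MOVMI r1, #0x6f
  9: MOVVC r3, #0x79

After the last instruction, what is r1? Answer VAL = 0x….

VAL = 0x6f

[0] flags=0000 → (cmp)
[1] flags=0000 EQ?F → skip
[2] flags=0000 VS?F → skip
[3] flags=1010 → (cmp)
[4] flags=1010 LS?F → skip
[5] flags=1010 LE?T → r4=0x61
[6] flags=1010 → (cmp)
[7] flags=1010 GT?F → skip
[8] flags=1010 MI?T → r1=0x6f
[9] flags=1010 VC?T → r3=0x79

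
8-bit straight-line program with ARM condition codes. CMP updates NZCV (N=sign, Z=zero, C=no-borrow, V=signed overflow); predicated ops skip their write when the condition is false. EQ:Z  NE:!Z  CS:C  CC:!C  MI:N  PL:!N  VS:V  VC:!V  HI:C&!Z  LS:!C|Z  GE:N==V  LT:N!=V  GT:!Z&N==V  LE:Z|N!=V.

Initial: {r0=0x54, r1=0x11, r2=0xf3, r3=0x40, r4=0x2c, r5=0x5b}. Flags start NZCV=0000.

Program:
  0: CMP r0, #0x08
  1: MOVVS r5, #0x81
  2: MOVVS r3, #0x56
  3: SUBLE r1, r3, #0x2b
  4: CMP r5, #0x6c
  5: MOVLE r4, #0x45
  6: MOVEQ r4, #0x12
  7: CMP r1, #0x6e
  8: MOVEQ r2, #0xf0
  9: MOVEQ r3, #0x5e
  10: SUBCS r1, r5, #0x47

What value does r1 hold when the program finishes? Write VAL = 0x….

0: ✓ CMP  NZCV=0010
1: · MOVVS
2: · MOVVS
3: · SUBLE
4: ✓ CMP  NZCV=1000
5: ✓ MOVLE  r4←0x45
6: · MOVEQ
7: ✓ CMP  NZCV=1000
8: · MOVEQ
9: · MOVEQ
10: · SUBCS

VAL = 0x11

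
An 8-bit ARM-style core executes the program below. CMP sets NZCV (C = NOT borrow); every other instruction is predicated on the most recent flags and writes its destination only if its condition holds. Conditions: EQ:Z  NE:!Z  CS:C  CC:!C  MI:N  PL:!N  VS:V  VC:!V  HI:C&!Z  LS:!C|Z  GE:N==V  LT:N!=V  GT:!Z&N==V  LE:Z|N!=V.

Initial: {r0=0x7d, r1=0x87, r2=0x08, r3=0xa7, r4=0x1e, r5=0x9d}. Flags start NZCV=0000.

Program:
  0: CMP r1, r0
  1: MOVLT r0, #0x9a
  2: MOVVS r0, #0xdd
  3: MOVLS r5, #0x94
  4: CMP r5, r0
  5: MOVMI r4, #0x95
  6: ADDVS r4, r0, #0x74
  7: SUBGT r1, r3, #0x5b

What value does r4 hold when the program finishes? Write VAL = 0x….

VAL = 0x95

[0] flags=0011 → (cmp)
[1] flags=0011 LT?T → r0=0x9a
[2] flags=0011 VS?T → r0=0xdd
[3] flags=0011 LS?F → skip
[4] flags=1000 → (cmp)
[5] flags=1000 MI?T → r4=0x95
[6] flags=1000 VS?F → skip
[7] flags=1000 GT?F → skip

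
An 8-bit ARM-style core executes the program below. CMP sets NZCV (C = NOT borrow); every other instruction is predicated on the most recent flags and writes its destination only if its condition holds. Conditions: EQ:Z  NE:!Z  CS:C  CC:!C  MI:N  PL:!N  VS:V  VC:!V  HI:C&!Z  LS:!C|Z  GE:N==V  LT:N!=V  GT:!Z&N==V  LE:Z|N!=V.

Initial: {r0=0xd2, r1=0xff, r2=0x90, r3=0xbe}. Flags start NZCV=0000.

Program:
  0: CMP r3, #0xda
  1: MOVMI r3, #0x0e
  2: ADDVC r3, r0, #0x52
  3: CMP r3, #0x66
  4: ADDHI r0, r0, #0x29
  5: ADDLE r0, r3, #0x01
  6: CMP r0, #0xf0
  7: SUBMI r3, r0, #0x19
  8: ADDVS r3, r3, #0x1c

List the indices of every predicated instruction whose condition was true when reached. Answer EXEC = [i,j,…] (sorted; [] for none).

EXEC = [1,2,5]

[0] flags=1000 → (cmp)
[1] flags=1000 MI?T → r3=0x0e
[2] flags=1000 VC?T → r3=0x24
[3] flags=1000 → (cmp)
[4] flags=1000 HI?F → skip
[5] flags=1000 LE?T → r0=0x25
[6] flags=0000 → (cmp)
[7] flags=0000 MI?F → skip
[8] flags=0000 VS?F → skip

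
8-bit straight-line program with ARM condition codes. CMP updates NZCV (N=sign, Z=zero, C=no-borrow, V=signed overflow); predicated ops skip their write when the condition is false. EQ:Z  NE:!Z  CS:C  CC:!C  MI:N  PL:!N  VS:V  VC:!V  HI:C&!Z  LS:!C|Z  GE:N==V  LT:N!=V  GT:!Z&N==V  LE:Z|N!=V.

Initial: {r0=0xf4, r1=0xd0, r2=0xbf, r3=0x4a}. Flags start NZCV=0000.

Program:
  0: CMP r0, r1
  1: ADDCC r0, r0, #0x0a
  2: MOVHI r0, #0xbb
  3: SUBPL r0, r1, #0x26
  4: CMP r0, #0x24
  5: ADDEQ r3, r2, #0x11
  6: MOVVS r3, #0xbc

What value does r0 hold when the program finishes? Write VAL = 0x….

VAL = 0xaa

[0] flags=0010 → (cmp)
[1] flags=0010 CC?F → skip
[2] flags=0010 HI?T → r0=0xbb
[3] flags=0010 PL?T → r0=0xaa
[4] flags=1010 → (cmp)
[5] flags=1010 EQ?F → skip
[6] flags=1010 VS?F → skip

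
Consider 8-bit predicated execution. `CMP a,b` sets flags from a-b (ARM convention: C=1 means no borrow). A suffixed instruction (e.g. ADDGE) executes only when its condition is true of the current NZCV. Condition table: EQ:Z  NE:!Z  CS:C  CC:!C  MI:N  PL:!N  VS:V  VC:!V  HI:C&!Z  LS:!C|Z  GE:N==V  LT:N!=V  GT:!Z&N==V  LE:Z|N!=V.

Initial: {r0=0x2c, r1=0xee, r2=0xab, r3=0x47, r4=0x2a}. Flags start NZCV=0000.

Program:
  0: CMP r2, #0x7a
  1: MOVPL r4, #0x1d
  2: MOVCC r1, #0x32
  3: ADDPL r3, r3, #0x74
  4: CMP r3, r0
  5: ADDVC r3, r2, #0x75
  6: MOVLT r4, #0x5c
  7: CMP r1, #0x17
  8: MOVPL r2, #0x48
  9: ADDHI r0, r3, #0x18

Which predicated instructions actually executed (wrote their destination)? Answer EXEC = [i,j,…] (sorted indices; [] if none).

EXEC = [1,3,5,6,9]

0: ✓ CMP  NZCV=0011
1: ✓ MOVPL  r4←0x1d
2: · MOVCC
3: ✓ ADDPL  r3←0xbb
4: ✓ CMP  NZCV=1010
5: ✓ ADDVC  r3←0x20
6: ✓ MOVLT  r4←0x5c
7: ✓ CMP  NZCV=1010
8: · MOVPL
9: ✓ ADDHI  r0←0x38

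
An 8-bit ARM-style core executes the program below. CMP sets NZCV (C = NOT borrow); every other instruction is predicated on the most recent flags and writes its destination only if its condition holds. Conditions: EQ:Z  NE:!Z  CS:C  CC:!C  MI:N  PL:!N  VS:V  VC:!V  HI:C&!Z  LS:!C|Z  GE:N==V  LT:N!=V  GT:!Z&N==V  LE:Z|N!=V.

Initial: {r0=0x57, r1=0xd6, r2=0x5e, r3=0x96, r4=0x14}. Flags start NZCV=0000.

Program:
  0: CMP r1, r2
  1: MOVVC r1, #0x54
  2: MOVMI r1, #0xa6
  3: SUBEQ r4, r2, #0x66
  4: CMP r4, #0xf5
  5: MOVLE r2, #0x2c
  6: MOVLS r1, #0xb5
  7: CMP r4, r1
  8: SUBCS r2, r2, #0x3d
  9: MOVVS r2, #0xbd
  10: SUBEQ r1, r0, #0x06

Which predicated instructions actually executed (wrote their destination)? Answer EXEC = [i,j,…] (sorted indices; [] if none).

[0] flags=0011 → (cmp)
[1] flags=0011 VC?F → skip
[2] flags=0011 MI?F → skip
[3] flags=0011 EQ?F → skip
[4] flags=0000 → (cmp)
[5] flags=0000 LE?F → skip
[6] flags=0000 LS?T → r1=0xb5
[7] flags=0000 → (cmp)
[8] flags=0000 CS?F → skip
[9] flags=0000 VS?F → skip
[10] flags=0000 EQ?F → skip

EXEC = [6]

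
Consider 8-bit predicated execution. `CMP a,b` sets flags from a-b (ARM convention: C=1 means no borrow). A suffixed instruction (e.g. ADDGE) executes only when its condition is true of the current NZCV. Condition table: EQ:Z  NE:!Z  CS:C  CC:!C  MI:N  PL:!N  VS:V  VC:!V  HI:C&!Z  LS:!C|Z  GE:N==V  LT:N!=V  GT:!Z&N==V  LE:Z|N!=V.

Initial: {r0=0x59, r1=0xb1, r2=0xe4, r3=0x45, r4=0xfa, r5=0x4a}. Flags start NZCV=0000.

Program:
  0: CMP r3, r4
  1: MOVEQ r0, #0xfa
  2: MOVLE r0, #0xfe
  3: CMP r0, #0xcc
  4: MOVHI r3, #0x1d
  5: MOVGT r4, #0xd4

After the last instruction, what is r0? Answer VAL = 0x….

VAL = 0x59

0: ✓ CMP  NZCV=0000
1: · MOVEQ
2: · MOVLE
3: ✓ CMP  NZCV=1001
4: · MOVHI
5: ✓ MOVGT  r4←0xd4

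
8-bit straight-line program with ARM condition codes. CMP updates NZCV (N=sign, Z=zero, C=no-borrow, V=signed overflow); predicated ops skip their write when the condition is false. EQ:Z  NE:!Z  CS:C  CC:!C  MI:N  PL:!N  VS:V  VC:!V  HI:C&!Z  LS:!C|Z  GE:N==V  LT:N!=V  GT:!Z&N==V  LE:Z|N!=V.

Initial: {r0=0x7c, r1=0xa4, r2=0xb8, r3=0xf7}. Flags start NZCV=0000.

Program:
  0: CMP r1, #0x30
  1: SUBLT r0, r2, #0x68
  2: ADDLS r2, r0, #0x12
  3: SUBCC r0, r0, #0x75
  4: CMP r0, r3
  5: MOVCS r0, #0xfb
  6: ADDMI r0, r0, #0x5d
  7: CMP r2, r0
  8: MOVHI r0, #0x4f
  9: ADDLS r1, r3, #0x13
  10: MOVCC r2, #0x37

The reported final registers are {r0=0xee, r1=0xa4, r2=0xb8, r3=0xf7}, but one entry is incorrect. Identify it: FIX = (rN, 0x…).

0: ✓ CMP  NZCV=0011
1: ✓ SUBLT  r0←0x50
2: · ADDLS
3: · SUBCC
4: ✓ CMP  NZCV=0000
5: · MOVCS
6: · ADDMI
7: ✓ CMP  NZCV=0011
8: ✓ MOVHI  r0←0x4f
9: · ADDLS
10: · MOVCC

FIX = (r0, 0x4f)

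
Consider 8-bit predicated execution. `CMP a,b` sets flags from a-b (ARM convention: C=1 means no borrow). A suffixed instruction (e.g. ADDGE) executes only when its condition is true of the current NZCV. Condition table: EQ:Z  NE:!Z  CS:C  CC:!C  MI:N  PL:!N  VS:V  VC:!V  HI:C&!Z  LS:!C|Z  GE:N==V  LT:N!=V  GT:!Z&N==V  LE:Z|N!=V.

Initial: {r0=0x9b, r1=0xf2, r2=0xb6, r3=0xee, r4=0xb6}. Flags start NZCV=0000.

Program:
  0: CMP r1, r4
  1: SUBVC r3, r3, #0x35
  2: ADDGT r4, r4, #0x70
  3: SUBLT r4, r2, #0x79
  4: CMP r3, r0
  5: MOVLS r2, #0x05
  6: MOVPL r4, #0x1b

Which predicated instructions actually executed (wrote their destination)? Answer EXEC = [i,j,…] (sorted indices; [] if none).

EXEC = [1,2,6]

0: ✓ CMP  NZCV=0010
1: ✓ SUBVC  r3←0xb9
2: ✓ ADDGT  r4←0x26
3: · SUBLT
4: ✓ CMP  NZCV=0010
5: · MOVLS
6: ✓ MOVPL  r4←0x1b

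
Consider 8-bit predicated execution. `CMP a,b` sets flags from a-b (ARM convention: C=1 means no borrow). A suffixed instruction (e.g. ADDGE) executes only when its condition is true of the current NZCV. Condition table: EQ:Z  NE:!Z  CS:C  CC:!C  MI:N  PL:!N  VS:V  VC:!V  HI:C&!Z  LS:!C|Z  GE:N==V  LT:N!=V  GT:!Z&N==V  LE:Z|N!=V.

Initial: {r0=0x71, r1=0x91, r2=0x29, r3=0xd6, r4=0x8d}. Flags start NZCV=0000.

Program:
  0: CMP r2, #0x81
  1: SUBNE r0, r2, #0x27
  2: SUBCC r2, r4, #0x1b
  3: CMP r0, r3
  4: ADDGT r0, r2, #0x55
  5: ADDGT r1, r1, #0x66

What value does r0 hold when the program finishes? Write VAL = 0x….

0: ✓ CMP  NZCV=1001
1: ✓ SUBNE  r0←0x02
2: ✓ SUBCC  r2←0x72
3: ✓ CMP  NZCV=0000
4: ✓ ADDGT  r0←0xc7
5: ✓ ADDGT  r1←0xf7

VAL = 0xc7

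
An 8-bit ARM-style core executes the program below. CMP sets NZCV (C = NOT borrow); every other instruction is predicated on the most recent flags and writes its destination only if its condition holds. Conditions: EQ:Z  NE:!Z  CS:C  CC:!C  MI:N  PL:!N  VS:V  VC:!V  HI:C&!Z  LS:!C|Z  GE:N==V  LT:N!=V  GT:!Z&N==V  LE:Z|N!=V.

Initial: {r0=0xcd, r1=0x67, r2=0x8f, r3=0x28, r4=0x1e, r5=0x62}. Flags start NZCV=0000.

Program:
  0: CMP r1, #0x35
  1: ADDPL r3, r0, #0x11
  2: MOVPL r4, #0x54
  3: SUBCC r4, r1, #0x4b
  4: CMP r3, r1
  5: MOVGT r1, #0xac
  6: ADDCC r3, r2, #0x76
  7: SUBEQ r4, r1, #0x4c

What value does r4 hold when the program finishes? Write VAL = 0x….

VAL = 0x54

0: ✓ CMP  NZCV=0010
1: ✓ ADDPL  r3←0xde
2: ✓ MOVPL  r4←0x54
3: · SUBCC
4: ✓ CMP  NZCV=0011
5: · MOVGT
6: · ADDCC
7: · SUBEQ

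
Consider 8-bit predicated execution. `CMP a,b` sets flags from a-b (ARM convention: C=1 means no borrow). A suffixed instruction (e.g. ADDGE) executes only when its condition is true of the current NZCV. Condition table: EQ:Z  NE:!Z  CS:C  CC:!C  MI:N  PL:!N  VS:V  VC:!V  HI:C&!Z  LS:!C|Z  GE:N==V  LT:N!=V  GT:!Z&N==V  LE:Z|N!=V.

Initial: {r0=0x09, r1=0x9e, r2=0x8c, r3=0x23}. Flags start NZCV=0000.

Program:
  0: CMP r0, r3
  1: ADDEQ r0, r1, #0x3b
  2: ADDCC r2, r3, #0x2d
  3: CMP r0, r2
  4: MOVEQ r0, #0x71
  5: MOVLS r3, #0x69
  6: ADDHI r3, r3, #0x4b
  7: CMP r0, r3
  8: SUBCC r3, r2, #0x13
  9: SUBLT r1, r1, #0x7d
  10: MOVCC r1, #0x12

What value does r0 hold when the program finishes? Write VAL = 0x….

[0] flags=1000 → (cmp)
[1] flags=1000 EQ?F → skip
[2] flags=1000 CC?T → r2=0x50
[3] flags=1000 → (cmp)
[4] flags=1000 EQ?F → skip
[5] flags=1000 LS?T → r3=0x69
[6] flags=1000 HI?F → skip
[7] flags=1000 → (cmp)
[8] flags=1000 CC?T → r3=0x3d
[9] flags=1000 LT?T → r1=0x21
[10] flags=1000 CC?T → r1=0x12

VAL = 0x09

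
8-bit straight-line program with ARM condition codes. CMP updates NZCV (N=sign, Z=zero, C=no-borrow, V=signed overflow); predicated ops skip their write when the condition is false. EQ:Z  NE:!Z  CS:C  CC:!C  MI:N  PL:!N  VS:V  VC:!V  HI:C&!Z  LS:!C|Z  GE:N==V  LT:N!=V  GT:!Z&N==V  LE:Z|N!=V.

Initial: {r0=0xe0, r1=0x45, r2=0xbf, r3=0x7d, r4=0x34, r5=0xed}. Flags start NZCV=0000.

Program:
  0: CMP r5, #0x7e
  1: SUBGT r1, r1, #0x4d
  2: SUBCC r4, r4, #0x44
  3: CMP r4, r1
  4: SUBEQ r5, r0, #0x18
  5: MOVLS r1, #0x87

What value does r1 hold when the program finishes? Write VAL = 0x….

VAL = 0x87

0: ✓ CMP  NZCV=0011
1: · SUBGT
2: · SUBCC
3: ✓ CMP  NZCV=1000
4: · SUBEQ
5: ✓ MOVLS  r1←0x87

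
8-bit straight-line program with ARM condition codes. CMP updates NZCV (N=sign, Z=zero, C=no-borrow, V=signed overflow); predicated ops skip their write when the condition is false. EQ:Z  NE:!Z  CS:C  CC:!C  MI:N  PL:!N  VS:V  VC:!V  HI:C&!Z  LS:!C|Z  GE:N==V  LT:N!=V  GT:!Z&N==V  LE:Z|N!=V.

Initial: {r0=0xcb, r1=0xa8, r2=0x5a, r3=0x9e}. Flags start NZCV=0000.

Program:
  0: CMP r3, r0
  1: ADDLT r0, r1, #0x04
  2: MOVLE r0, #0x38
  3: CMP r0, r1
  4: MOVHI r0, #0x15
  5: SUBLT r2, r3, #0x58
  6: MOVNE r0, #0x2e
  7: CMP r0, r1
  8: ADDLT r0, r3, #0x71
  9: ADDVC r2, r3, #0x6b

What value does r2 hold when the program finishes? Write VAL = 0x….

0: ✓ CMP  NZCV=1000
1: ✓ ADDLT  r0←0xac
2: ✓ MOVLE  r0←0x38
3: ✓ CMP  NZCV=1001
4: · MOVHI
5: · SUBLT
6: ✓ MOVNE  r0←0x2e
7: ✓ CMP  NZCV=1001
8: · ADDLT
9: · ADDVC

VAL = 0x5a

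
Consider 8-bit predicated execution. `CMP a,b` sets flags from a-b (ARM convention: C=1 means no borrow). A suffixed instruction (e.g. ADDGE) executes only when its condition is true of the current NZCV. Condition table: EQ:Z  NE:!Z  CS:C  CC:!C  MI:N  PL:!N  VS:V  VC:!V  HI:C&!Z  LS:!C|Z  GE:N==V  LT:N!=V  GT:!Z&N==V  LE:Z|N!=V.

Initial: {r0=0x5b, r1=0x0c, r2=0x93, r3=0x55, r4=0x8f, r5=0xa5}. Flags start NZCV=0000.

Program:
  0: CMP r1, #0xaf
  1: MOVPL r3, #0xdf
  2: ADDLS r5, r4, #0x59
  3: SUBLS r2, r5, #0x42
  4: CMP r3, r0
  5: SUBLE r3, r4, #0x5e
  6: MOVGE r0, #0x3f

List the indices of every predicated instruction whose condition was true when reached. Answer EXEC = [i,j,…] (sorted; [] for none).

EXEC = [1,2,3,5]

[0] flags=0000 → (cmp)
[1] flags=0000 PL?T → r3=0xdf
[2] flags=0000 LS?T → r5=0xe8
[3] flags=0000 LS?T → r2=0xa6
[4] flags=1010 → (cmp)
[5] flags=1010 LE?T → r3=0x31
[6] flags=1010 GE?F → skip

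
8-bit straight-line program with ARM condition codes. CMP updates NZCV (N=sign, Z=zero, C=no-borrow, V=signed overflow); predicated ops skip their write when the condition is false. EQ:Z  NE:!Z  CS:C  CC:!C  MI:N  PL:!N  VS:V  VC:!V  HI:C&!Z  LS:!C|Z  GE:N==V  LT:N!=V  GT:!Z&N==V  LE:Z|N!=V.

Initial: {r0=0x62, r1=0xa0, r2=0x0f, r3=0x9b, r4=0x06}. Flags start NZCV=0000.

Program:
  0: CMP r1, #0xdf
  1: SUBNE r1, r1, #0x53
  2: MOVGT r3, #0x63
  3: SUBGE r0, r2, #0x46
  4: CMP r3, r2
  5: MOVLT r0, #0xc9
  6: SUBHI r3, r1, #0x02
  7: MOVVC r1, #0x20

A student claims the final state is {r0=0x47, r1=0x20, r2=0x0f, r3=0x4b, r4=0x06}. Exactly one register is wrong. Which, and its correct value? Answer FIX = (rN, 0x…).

FIX = (r0, 0xc9)

0: ✓ CMP  NZCV=1000
1: ✓ SUBNE  r1←0x4d
2: · MOVGT
3: · SUBGE
4: ✓ CMP  NZCV=1010
5: ✓ MOVLT  r0←0xc9
6: ✓ SUBHI  r3←0x4b
7: ✓ MOVVC  r1←0x20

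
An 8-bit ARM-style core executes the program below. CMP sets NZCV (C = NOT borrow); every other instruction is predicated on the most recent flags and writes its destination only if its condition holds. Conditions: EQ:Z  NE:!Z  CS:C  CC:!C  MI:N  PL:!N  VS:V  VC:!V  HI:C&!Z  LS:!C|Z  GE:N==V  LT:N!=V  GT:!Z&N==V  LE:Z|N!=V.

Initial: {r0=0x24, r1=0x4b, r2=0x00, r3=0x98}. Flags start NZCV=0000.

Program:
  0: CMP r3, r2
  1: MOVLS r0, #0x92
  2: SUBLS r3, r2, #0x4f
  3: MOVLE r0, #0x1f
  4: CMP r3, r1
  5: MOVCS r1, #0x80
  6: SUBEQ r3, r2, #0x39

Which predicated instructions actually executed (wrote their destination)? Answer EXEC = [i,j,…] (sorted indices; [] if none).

EXEC = [3,5]

[0] flags=1010 → (cmp)
[1] flags=1010 LS?F → skip
[2] flags=1010 LS?F → skip
[3] flags=1010 LE?T → r0=0x1f
[4] flags=0011 → (cmp)
[5] flags=0011 CS?T → r1=0x80
[6] flags=0011 EQ?F → skip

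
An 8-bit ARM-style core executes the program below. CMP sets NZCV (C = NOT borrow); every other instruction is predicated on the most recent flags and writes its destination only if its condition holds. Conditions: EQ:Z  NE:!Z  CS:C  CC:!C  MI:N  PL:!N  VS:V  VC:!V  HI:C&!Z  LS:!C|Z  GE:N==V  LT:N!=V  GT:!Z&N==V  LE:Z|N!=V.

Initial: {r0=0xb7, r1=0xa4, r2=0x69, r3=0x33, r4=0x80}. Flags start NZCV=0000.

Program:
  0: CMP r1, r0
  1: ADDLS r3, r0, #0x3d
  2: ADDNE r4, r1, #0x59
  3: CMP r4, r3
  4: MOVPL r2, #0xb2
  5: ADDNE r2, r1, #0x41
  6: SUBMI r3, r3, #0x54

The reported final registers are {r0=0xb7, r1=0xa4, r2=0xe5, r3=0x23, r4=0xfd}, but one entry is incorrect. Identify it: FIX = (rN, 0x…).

[0] flags=1000 → (cmp)
[1] flags=1000 LS?T → r3=0xf4
[2] flags=1000 NE?T → r4=0xfd
[3] flags=0010 → (cmp)
[4] flags=0010 PL?T → r2=0xb2
[5] flags=0010 NE?T → r2=0xe5
[6] flags=0010 MI?F → skip

FIX = (r3, 0xf4)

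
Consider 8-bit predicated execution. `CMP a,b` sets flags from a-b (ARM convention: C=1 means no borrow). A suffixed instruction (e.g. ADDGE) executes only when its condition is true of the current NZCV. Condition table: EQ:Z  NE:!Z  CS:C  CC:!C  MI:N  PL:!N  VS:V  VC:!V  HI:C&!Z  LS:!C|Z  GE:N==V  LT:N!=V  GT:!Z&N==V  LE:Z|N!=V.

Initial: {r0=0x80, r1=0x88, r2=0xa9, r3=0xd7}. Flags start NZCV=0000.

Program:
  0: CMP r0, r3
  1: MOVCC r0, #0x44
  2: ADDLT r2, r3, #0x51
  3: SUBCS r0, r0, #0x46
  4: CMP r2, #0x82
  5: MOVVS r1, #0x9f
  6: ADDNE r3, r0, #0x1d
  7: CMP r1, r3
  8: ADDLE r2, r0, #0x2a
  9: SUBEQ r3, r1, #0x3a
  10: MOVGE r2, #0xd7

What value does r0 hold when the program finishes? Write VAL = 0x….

0: ✓ CMP  NZCV=1000
1: ✓ MOVCC  r0←0x44
2: ✓ ADDLT  r2←0x28
3: · SUBCS
4: ✓ CMP  NZCV=1001
5: ✓ MOVVS  r1←0x9f
6: ✓ ADDNE  r3←0x61
7: ✓ CMP  NZCV=0011
8: ✓ ADDLE  r2←0x6e
9: · SUBEQ
10: · MOVGE

VAL = 0x44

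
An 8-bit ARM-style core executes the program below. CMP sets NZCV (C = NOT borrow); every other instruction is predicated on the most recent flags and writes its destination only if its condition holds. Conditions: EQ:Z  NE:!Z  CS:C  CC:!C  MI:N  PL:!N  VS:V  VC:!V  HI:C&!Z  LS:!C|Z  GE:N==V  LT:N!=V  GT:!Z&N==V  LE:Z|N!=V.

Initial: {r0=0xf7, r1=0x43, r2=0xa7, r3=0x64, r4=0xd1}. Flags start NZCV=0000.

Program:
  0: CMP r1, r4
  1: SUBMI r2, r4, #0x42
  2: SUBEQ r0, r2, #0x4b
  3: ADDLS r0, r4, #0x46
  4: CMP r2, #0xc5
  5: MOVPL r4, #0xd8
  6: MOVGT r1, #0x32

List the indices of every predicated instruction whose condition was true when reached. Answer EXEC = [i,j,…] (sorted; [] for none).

EXEC = [3]

0: ✓ CMP  NZCV=0000
1: · SUBMI
2: · SUBEQ
3: ✓ ADDLS  r0←0x17
4: ✓ CMP  NZCV=1000
5: · MOVPL
6: · MOVGT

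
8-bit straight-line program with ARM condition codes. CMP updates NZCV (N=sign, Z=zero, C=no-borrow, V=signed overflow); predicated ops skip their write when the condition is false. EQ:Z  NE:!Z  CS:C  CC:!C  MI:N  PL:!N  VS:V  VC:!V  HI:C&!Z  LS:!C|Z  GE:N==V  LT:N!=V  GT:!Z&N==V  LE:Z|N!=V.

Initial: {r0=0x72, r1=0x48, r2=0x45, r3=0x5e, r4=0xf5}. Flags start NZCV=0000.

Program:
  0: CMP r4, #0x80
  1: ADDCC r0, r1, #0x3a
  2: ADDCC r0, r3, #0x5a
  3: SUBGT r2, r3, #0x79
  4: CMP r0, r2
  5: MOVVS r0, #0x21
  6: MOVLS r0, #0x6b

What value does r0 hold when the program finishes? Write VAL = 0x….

0: ✓ CMP  NZCV=0010
1: · ADDCC
2: · ADDCC
3: ✓ SUBGT  r2←0xe5
4: ✓ CMP  NZCV=1001
5: ✓ MOVVS  r0←0x21
6: ✓ MOVLS  r0←0x6b

VAL = 0x6b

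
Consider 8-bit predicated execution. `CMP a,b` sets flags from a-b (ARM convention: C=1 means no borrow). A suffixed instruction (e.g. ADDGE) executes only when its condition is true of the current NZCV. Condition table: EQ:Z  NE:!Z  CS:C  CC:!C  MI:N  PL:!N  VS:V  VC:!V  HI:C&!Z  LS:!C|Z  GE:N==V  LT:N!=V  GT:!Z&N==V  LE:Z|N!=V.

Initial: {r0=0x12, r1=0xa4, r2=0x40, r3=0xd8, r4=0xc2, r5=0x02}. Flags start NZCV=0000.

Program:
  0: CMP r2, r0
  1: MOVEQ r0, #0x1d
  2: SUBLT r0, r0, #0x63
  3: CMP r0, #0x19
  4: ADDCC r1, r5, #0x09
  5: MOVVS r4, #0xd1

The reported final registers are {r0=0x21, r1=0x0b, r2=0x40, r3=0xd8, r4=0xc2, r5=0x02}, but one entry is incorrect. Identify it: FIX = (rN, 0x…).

[0] flags=0010 → (cmp)
[1] flags=0010 EQ?F → skip
[2] flags=0010 LT?F → skip
[3] flags=1000 → (cmp)
[4] flags=1000 CC?T → r1=0x0b
[5] flags=1000 VS?F → skip

FIX = (r0, 0x12)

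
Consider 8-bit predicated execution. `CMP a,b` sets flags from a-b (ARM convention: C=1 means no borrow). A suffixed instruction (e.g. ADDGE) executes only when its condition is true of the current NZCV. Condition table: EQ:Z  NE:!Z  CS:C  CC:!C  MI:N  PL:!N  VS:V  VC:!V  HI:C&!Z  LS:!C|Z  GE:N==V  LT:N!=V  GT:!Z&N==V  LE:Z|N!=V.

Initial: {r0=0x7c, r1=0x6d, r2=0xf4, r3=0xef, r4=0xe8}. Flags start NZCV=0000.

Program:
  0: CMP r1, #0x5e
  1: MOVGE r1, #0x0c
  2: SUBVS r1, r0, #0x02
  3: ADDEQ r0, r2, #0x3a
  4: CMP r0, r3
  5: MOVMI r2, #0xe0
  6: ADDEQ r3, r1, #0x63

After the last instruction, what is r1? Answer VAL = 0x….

VAL = 0x0c

0: ✓ CMP  NZCV=0010
1: ✓ MOVGE  r1←0x0c
2: · SUBVS
3: · ADDEQ
4: ✓ CMP  NZCV=1001
5: ✓ MOVMI  r2←0xe0
6: · ADDEQ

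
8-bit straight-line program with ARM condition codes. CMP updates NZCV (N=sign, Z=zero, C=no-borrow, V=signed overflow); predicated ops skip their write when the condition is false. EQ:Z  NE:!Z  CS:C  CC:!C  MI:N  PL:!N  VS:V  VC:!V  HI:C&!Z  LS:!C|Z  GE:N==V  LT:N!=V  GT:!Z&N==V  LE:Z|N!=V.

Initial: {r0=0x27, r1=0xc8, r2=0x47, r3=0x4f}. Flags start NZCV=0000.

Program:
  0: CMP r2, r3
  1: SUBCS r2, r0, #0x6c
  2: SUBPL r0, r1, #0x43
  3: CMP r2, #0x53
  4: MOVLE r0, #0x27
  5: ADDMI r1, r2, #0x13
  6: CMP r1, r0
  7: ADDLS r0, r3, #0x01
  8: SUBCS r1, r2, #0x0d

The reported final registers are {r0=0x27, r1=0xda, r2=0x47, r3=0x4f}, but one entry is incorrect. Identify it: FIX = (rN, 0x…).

FIX = (r1, 0x3a)

0: ✓ CMP  NZCV=1000
1: · SUBCS
2: · SUBPL
3: ✓ CMP  NZCV=1000
4: ✓ MOVLE  r0←0x27
5: ✓ ADDMI  r1←0x5a
6: ✓ CMP  NZCV=0010
7: · ADDLS
8: ✓ SUBCS  r1←0x3a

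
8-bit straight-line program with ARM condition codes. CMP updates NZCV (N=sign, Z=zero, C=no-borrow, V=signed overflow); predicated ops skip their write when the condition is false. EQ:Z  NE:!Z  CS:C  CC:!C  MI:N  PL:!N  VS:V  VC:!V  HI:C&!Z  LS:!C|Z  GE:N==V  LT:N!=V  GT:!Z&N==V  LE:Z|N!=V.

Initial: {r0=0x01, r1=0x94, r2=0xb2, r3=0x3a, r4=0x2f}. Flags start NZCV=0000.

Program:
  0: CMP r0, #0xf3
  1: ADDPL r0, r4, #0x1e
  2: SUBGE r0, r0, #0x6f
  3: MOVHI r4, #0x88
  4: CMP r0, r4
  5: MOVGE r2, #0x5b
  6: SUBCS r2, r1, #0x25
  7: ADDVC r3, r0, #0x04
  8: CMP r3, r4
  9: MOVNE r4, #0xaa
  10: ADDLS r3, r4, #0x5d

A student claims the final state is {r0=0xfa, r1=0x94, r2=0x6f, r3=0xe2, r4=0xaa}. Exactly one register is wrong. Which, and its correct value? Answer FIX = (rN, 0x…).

FIX = (r0, 0xde)

0: ✓ CMP  NZCV=0000
1: ✓ ADDPL  r0←0x4d
2: ✓ SUBGE  r0←0xde
3: · MOVHI
4: ✓ CMP  NZCV=1010
5: · MOVGE
6: ✓ SUBCS  r2←0x6f
7: ✓ ADDVC  r3←0xe2
8: ✓ CMP  NZCV=1010
9: ✓ MOVNE  r4←0xaa
10: · ADDLS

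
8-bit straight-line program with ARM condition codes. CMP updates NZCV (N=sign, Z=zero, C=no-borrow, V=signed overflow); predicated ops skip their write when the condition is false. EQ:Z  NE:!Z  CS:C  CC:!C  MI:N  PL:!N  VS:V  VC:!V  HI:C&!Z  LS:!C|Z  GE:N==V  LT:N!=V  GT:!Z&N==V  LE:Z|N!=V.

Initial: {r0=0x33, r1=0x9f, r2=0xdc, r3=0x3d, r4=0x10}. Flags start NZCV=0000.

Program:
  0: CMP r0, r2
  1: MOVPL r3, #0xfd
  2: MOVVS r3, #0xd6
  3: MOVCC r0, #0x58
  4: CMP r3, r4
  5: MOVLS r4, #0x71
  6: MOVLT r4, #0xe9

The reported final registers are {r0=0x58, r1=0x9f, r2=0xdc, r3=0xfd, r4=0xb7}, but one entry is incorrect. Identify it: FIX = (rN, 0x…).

FIX = (r4, 0xe9)

[0] flags=0000 → (cmp)
[1] flags=0000 PL?T → r3=0xfd
[2] flags=0000 VS?F → skip
[3] flags=0000 CC?T → r0=0x58
[4] flags=1010 → (cmp)
[5] flags=1010 LS?F → skip
[6] flags=1010 LT?T → r4=0xe9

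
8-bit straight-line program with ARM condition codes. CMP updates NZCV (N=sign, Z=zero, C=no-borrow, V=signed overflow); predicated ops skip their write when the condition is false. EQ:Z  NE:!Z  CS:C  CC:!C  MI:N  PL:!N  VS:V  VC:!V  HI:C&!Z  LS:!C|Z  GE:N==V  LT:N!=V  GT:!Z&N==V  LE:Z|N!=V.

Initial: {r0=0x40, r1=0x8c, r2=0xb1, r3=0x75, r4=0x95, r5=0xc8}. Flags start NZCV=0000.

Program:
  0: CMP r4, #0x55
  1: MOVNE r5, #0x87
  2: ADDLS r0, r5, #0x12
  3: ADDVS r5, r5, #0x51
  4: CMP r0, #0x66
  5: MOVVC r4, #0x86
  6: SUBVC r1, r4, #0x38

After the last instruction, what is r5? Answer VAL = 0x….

[0] flags=0011 → (cmp)
[1] flags=0011 NE?T → r5=0x87
[2] flags=0011 LS?F → skip
[3] flags=0011 VS?T → r5=0xd8
[4] flags=1000 → (cmp)
[5] flags=1000 VC?T → r4=0x86
[6] flags=1000 VC?T → r1=0x4e

VAL = 0xd8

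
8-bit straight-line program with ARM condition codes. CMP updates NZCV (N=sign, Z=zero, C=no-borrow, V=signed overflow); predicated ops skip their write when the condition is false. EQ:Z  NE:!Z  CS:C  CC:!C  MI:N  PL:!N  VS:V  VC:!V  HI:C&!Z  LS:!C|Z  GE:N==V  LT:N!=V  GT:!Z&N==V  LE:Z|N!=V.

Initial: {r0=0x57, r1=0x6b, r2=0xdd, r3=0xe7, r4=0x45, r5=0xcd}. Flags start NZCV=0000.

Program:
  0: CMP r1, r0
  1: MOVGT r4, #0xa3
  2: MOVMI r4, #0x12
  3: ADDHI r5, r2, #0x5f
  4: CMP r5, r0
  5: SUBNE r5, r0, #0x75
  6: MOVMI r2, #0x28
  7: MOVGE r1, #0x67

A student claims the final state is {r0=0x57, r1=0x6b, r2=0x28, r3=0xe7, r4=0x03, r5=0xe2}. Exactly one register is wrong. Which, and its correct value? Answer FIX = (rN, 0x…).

FIX = (r4, 0xa3)

0: ✓ CMP  NZCV=0010
1: ✓ MOVGT  r4←0xa3
2: · MOVMI
3: ✓ ADDHI  r5←0x3c
4: ✓ CMP  NZCV=1000
5: ✓ SUBNE  r5←0xe2
6: ✓ MOVMI  r2←0x28
7: · MOVGE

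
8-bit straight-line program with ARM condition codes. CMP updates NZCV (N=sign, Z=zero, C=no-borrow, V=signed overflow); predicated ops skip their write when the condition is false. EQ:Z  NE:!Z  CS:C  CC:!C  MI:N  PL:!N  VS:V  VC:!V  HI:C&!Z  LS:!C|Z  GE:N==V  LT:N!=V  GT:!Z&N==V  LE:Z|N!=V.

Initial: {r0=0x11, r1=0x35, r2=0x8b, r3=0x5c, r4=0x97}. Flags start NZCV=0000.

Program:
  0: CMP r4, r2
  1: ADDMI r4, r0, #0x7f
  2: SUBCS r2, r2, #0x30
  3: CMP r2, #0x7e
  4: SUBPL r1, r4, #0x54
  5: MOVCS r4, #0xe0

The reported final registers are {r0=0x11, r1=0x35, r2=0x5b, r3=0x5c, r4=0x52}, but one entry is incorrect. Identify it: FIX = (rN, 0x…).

FIX = (r4, 0x97)

[0] flags=0010 → (cmp)
[1] flags=0010 MI?F → skip
[2] flags=0010 CS?T → r2=0x5b
[3] flags=1000 → (cmp)
[4] flags=1000 PL?F → skip
[5] flags=1000 CS?F → skip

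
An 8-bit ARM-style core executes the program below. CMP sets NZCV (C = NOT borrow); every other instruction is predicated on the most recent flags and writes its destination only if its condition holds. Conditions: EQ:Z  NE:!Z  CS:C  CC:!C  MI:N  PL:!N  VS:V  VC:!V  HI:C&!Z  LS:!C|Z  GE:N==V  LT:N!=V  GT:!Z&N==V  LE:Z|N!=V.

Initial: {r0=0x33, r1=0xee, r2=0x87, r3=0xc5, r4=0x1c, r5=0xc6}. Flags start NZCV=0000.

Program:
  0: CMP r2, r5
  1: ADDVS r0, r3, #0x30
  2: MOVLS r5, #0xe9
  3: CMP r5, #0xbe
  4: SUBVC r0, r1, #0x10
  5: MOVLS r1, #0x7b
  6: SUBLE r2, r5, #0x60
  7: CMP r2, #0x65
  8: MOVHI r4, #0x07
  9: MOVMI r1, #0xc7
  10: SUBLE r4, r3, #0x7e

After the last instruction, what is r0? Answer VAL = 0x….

0: ✓ CMP  NZCV=1000
1: · ADDVS
2: ✓ MOVLS  r5←0xe9
3: ✓ CMP  NZCV=0010
4: ✓ SUBVC  r0←0xde
5: · MOVLS
6: · SUBLE
7: ✓ CMP  NZCV=0011
8: ✓ MOVHI  r4←0x07
9: · MOVMI
10: ✓ SUBLE  r4←0x47

VAL = 0xde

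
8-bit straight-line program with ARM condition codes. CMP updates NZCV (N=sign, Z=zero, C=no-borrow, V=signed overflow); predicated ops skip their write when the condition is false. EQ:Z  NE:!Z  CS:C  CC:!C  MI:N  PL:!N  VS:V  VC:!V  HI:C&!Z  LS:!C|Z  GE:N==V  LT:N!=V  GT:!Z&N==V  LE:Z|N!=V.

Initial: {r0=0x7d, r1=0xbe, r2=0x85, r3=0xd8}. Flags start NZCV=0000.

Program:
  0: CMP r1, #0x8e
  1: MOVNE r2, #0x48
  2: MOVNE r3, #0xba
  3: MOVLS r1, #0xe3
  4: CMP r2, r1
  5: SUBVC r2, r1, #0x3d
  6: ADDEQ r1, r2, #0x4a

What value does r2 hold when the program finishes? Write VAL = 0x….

VAL = 0x48

0: ✓ CMP  NZCV=0010
1: ✓ MOVNE  r2←0x48
2: ✓ MOVNE  r3←0xba
3: · MOVLS
4: ✓ CMP  NZCV=1001
5: · SUBVC
6: · ADDEQ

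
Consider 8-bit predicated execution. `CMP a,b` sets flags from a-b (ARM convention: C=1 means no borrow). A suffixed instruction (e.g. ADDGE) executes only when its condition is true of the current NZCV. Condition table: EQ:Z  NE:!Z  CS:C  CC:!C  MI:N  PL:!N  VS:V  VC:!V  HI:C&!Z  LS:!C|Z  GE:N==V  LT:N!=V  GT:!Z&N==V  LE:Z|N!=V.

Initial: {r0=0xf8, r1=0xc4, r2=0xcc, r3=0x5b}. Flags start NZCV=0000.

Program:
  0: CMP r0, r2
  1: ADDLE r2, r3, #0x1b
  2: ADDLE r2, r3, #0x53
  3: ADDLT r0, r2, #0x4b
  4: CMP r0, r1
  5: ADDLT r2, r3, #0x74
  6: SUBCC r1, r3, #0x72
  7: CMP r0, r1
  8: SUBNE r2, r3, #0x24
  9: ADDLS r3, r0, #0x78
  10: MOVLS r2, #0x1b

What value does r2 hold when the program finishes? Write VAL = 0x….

VAL = 0x37

[0] flags=0010 → (cmp)
[1] flags=0010 LE?F → skip
[2] flags=0010 LE?F → skip
[3] flags=0010 LT?F → skip
[4] flags=0010 → (cmp)
[5] flags=0010 LT?F → skip
[6] flags=0010 CC?F → skip
[7] flags=0010 → (cmp)
[8] flags=0010 NE?T → r2=0x37
[9] flags=0010 LS?F → skip
[10] flags=0010 LS?F → skip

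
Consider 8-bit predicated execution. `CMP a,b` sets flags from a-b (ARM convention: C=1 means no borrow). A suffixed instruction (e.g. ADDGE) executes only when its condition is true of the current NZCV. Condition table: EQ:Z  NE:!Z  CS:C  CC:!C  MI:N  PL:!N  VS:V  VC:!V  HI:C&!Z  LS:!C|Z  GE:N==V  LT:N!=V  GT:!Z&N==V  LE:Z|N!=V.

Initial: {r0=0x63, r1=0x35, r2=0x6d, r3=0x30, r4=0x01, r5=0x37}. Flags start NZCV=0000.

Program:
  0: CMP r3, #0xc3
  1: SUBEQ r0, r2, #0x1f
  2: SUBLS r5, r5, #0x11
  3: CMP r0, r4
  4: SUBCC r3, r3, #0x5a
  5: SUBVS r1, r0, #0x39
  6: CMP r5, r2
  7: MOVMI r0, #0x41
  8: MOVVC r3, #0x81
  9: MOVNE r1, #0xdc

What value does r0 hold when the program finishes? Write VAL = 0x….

VAL = 0x41

0: ✓ CMP  NZCV=0000
1: · SUBEQ
2: ✓ SUBLS  r5←0x26
3: ✓ CMP  NZCV=0010
4: · SUBCC
5: · SUBVS
6: ✓ CMP  NZCV=1000
7: ✓ MOVMI  r0←0x41
8: ✓ MOVVC  r3←0x81
9: ✓ MOVNE  r1←0xdc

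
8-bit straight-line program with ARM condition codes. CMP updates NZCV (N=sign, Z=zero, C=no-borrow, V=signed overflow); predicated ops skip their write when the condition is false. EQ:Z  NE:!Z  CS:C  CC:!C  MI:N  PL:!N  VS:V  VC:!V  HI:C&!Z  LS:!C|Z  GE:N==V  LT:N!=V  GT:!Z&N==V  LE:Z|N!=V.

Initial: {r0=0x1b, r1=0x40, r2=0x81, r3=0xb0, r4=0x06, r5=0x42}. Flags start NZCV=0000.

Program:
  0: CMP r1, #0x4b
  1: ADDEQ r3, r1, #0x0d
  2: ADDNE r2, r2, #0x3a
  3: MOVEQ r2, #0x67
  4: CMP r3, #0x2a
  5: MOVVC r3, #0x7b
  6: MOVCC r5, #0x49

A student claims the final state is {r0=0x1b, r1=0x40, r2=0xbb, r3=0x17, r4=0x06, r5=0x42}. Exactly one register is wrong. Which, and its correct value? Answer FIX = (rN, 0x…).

FIX = (r3, 0x7b)

0: ✓ CMP  NZCV=1000
1: · ADDEQ
2: ✓ ADDNE  r2←0xbb
3: · MOVEQ
4: ✓ CMP  NZCV=1010
5: ✓ MOVVC  r3←0x7b
6: · MOVCC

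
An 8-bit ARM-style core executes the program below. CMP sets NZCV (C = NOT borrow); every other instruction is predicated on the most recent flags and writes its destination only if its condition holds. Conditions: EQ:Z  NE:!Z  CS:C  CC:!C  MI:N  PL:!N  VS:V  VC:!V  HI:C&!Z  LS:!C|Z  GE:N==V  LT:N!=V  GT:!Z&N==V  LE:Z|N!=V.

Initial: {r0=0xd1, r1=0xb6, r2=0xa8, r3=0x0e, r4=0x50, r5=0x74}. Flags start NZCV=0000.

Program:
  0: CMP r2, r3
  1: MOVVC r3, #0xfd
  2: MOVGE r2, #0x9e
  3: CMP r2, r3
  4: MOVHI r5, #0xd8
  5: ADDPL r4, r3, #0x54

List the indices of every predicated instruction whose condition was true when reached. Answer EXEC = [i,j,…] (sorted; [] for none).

EXEC = [1]

0: ✓ CMP  NZCV=1010
1: ✓ MOVVC  r3←0xfd
2: · MOVGE
3: ✓ CMP  NZCV=1000
4: · MOVHI
5: · ADDPL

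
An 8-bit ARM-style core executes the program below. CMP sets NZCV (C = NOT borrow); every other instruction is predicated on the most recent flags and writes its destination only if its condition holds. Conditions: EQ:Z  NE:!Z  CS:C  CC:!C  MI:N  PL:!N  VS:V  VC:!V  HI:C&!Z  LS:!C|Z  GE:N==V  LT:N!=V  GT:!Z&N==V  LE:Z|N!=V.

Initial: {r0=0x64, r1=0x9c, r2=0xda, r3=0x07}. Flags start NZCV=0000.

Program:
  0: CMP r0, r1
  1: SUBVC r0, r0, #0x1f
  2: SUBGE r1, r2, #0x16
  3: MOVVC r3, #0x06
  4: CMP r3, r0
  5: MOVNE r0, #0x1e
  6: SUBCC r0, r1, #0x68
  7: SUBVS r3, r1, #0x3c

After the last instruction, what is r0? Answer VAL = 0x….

0: ✓ CMP  NZCV=1001
1: · SUBVC
2: ✓ SUBGE  r1←0xc4
3: · MOVVC
4: ✓ CMP  NZCV=1000
5: ✓ MOVNE  r0←0x1e
6: ✓ SUBCC  r0←0x5c
7: · SUBVS

VAL = 0x5c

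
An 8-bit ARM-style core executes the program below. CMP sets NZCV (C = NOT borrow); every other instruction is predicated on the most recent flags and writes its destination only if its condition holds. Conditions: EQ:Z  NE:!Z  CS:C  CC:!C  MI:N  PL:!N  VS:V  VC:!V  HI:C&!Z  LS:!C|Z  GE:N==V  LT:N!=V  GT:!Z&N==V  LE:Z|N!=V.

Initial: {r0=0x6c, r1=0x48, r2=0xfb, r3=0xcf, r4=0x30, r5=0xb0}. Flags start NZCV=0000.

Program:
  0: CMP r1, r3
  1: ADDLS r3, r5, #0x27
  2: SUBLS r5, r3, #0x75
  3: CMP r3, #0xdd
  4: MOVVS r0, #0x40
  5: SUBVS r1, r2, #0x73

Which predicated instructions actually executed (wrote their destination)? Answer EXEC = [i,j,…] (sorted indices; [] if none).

EXEC = [1,2]

0: ✓ CMP  NZCV=0000
1: ✓ ADDLS  r3←0xd7
2: ✓ SUBLS  r5←0x62
3: ✓ CMP  NZCV=1000
4: · MOVVS
5: · SUBVS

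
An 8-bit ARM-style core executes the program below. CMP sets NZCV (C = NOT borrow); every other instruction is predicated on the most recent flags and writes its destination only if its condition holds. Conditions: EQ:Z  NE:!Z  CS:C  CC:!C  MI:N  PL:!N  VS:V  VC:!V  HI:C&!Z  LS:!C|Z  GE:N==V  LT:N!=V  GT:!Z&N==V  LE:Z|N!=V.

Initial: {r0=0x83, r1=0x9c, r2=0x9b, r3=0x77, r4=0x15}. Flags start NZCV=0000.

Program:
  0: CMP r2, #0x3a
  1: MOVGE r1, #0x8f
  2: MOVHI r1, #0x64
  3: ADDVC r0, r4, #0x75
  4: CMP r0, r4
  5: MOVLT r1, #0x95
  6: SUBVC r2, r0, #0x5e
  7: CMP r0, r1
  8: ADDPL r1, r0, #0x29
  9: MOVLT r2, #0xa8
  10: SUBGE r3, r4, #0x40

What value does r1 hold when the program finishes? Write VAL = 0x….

0: ✓ CMP  NZCV=0011
1: · MOVGE
2: ✓ MOVHI  r1←0x64
3: · ADDVC
4: ✓ CMP  NZCV=0011
5: ✓ MOVLT  r1←0x95
6: · SUBVC
7: ✓ CMP  NZCV=1000
8: · ADDPL
9: ✓ MOVLT  r2←0xa8
10: · SUBGE

VAL = 0x95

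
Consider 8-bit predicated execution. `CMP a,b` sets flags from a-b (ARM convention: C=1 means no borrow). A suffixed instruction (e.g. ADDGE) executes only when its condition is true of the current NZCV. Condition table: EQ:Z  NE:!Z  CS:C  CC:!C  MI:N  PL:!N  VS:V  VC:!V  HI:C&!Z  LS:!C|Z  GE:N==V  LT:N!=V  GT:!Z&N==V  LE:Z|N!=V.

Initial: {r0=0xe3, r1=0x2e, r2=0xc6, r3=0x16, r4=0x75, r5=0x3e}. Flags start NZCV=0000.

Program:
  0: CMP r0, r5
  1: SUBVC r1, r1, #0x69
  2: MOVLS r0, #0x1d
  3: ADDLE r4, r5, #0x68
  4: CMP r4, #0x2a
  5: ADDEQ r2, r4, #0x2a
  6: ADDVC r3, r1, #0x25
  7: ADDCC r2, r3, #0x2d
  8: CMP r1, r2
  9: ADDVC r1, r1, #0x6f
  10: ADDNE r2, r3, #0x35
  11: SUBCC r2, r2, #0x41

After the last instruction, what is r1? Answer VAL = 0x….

VAL = 0x34

0: ✓ CMP  NZCV=1010
1: ✓ SUBVC  r1←0xc5
2: · MOVLS
3: ✓ ADDLE  r4←0xa6
4: ✓ CMP  NZCV=0011
5: · ADDEQ
6: · ADDVC
7: · ADDCC
8: ✓ CMP  NZCV=1000
9: ✓ ADDVC  r1←0x34
10: ✓ ADDNE  r2←0x4b
11: ✓ SUBCC  r2←0x0a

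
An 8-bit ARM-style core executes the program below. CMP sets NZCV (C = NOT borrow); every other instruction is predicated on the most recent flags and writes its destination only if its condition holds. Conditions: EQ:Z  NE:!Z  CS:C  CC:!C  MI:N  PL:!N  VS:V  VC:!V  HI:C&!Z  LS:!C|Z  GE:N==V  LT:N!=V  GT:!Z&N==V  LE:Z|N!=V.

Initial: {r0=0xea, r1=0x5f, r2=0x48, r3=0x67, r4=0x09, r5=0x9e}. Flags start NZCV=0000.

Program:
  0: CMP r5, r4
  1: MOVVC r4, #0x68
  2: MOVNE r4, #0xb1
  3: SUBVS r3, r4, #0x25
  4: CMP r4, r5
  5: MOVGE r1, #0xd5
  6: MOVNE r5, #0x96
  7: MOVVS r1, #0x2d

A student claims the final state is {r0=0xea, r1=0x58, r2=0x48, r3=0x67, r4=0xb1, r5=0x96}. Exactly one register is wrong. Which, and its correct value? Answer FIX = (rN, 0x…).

FIX = (r1, 0xd5)

0: ✓ CMP  NZCV=1010
1: ✓ MOVVC  r4←0x68
2: ✓ MOVNE  r4←0xb1
3: · SUBVS
4: ✓ CMP  NZCV=0010
5: ✓ MOVGE  r1←0xd5
6: ✓ MOVNE  r5←0x96
7: · MOVVS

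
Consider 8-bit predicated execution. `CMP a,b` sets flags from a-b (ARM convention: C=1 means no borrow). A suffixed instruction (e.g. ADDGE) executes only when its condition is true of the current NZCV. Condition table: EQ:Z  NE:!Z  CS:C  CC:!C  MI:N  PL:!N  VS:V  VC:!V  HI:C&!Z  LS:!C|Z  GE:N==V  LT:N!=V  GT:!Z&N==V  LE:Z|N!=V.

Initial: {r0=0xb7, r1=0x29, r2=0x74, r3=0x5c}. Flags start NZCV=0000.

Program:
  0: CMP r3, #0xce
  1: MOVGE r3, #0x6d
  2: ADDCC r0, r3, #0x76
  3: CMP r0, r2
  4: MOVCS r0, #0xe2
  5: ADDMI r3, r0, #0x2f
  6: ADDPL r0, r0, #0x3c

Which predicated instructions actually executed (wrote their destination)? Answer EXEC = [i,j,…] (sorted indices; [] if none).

EXEC = [1,2,4,6]

0: ✓ CMP  NZCV=1001
1: ✓ MOVGE  r3←0x6d
2: ✓ ADDCC  r0←0xe3
3: ✓ CMP  NZCV=0011
4: ✓ MOVCS  r0←0xe2
5: · ADDMI
6: ✓ ADDPL  r0←0x1e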